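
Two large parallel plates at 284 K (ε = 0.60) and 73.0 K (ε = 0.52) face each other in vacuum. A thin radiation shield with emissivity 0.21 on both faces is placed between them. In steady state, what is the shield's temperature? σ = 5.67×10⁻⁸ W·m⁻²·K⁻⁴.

T_s ≈ 240 K

In steady state the net flux on the hot side equals that on the cold side.
σ(T₁⁴−T_s⁴)/D₁ = σ(T_s⁴−T₂⁴)/D₂, with D₁ = 1/ε₁+1/ε_s−1 = 5.429, D₂ = 1/ε_s+1/ε₂−1 = 5.685.
Solve for T_s⁴: T_s⁴ = (D₂·T₁⁴ + D₁·T₂⁴)/(D₁+D₂) = 3.342×10⁹ K⁴.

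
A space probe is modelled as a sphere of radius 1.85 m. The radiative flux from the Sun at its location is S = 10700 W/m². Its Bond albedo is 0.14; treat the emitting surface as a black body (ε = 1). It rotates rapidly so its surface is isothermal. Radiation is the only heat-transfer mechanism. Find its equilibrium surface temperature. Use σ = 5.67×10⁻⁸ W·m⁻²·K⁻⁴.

At equilibrium, absorbed power = emitted power.
Absorbing cross-section = πr² = 10.75 m²; emitting surface = 4πr² = 43.01 m² (ratio 4).
(1−a)S·A_cross = εσ·A_surf·T⁴  ⇒  T⁴ = (1−a)S/(4σ).
T⁴ = 0.860·10700/(4·5.67×10⁻⁸) = 4.057×10¹⁰ K⁴.
T = (4.057×10¹⁰)^(1/4).

T ≈ 449 K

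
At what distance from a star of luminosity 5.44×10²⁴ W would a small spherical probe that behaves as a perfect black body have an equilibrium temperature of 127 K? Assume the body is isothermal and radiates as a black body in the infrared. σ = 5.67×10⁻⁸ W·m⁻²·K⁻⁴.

For an isothermal black-emitting sphere, (1−a)S·πr² = σ·4πr²·T⁴ ⇒ S = 4σT⁴/(1−a).
S = 4·5.67×10⁻⁸·(127)⁴/1.00 = 59.00 W/m².
Flux falls as S = L/(4πd²), so d = √(L/(4πS)) = √(5.44×10²⁴/(4π·59.00)).

d ≈ 8.57×10¹⁰ m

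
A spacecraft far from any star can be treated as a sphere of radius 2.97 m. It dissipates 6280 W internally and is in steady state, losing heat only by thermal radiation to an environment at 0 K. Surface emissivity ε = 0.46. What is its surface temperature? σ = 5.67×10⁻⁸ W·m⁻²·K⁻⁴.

Steady state: internal power = radiated power, P = εσA T⁴.
Radiating area A = 4πr² = 110.8 m².
T⁴ = P/(εσA) = 6280/(0.46·5.67×10⁻⁸·110.8) = 2.172×10⁹ K⁴.
T = (2.172×10⁹)^(1/4).

T ≈ 216 K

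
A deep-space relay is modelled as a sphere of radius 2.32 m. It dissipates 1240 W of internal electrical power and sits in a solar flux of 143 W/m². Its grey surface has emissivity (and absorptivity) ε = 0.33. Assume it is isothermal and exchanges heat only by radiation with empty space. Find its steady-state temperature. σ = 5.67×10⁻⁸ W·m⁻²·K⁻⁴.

At steady state, absorbed solar power + internal power = radiated power.
Absorbed: α·S·A_cross = 0.33·143·16.91 = 798.0 W (cross-section πr²).
Total input = 798.0 + 1240 = 2038 W.
Radiated: εσ·A_surf·T⁴ with A_surf = 4πr² = 67.64 m².
T⁴ = 2038/(0.33·5.67×10⁻⁸·67.64) = 1.610×10⁹ K⁴.

T ≈ 200 K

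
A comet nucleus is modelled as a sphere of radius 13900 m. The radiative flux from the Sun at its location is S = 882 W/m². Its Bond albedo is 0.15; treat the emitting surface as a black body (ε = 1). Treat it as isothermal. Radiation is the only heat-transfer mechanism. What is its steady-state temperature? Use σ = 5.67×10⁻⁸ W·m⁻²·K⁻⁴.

T ≈ 240 K

At equilibrium, absorbed power = emitted power.
Absorbing cross-section = πr² = 6.070×10⁸ m²; emitting surface = 4πr² = 2.428×10⁹ m² (ratio 4).
(1−a)S·A_cross = εσ·A_surf·T⁴  ⇒  T⁴ = (1−a)S/(4σ).
T⁴ = 0.850·882/(4·5.67×10⁻⁸) = 3.306×10⁹ K⁴.
T = (3.306×10⁹)^(1/4).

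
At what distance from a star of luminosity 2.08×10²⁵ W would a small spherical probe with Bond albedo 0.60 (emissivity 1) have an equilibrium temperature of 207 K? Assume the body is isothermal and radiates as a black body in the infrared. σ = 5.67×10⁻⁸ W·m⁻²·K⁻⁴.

d ≈ 3.99×10¹⁰ m

For an isothermal black-emitting sphere, (1−a)S·πr² = σ·4πr²·T⁴ ⇒ S = 4σT⁴/(1−a).
S = 4·5.67×10⁻⁸·(207)⁴/0.400 = 1041 W/m².
Flux falls as S = L/(4πd²), so d = √(L/(4πS)) = √(2.08×10²⁵/(4π·1041)).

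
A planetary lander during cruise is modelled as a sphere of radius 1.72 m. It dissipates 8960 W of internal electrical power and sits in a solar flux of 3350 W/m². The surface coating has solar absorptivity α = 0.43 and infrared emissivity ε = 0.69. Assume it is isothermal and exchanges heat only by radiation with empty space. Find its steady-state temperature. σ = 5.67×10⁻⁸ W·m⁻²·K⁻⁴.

T ≈ 352 K

At steady state, absorbed solar power + internal power = radiated power.
Absorbed: α·S·A_cross = 0.43·3350·9.294 = 13390 W (cross-section πr²).
Total input = 13390 + 8960 = 22350 W.
Radiated: εσ·A_surf·T⁴ with A_surf = 4πr² = 37.18 m².
T⁴ = 22350/(0.69·5.67×10⁻⁸·37.18) = 1.537×10¹⁰ K⁴.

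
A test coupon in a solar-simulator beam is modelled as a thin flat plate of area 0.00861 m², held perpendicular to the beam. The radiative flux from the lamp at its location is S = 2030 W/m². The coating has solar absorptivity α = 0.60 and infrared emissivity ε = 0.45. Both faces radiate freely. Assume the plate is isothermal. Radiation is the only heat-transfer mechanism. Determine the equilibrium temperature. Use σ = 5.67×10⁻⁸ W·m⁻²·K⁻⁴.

At equilibrium, absorbed power = emitted power.
Absorbing cross-section = A = 0.008610 m²; emitting surface = 2A = 0.01722 m² (ratio 2).
αS·A_cross = εσ·A_surf·T⁴  ⇒  T⁴ = αS/(ε·2σ).
T⁴ = 0.600·2030/(0.45·2·5.67×10⁻⁸) = 2.387×10¹⁰ K⁴.
T = (2.387×10¹⁰)^(1/4).

T ≈ 393 K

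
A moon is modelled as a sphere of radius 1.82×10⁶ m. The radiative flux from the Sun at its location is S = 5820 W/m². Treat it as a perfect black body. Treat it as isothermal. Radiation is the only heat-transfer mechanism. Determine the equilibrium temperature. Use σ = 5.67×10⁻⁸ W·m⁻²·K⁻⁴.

T ≈ 400 K

At equilibrium, absorbed power = emitted power.
Absorbing cross-section = πr² = 1.041×10¹³ m²; emitting surface = 4πr² = 4.162×10¹³ m² (ratio 4).
S·A_cross = εσ·A_surf·T⁴  ⇒  T⁴ = S/(4σ).
T⁴ = 1.00·5820/(4·5.67×10⁻⁸) = 2.566×10¹⁰ K⁴.
T = (2.566×10¹⁰)^(1/4).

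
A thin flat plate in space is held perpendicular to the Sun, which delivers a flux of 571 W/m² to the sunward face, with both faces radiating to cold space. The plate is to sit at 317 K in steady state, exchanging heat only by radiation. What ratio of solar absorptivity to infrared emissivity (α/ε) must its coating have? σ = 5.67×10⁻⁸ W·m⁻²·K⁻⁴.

Balance: αS·A = εσ·2A·T⁴ ⇒ α/ε = 2σT⁴/S.
α/ε = 2·5.67×10⁻⁸·(317)⁴/571 = 2·5.67×10⁻⁸·1.010×10¹⁰/571.

α/ε ≈ 2.01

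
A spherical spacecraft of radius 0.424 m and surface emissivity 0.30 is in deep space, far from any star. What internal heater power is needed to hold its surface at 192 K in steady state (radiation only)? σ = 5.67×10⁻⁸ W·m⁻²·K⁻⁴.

P ≈ 52.2 W

P = εσ·4πr²·T⁴.
4πr² = 2.259 m²; T⁴ = 1.359×10⁹ K⁴.
P = 0.30·5.67×10⁻⁸·2.259·1.359×10⁹.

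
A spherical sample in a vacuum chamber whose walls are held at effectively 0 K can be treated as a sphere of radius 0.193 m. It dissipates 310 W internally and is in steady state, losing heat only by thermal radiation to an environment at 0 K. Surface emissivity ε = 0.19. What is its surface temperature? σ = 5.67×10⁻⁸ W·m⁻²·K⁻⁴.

T ≈ 498 K

Steady state: internal power = radiated power, P = εσA T⁴.
Radiating area A = 4πr² = 0.4681 m².
T⁴ = P/(εσA) = 310/(0.19·5.67×10⁻⁸·0.4681) = 6.148×10¹⁰ K⁴.
T = (6.148×10¹⁰)^(1/4).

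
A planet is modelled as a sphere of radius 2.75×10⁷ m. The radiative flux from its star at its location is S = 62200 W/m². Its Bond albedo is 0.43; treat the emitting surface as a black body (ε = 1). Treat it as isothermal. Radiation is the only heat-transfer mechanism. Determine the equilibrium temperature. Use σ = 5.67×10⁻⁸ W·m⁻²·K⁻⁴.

T ≈ 629 K

At equilibrium, absorbed power = emitted power.
Absorbing cross-section = πr² = 2.376×10¹⁵ m²; emitting surface = 4πr² = 9.503×10¹⁵ m² (ratio 4).
(1−a)S·A_cross = εσ·A_surf·T⁴  ⇒  T⁴ = (1−a)S/(4σ).
T⁴ = 0.570·62200/(4·5.67×10⁻⁸) = 1.563×10¹¹ K⁴.
T = (1.563×10¹¹)^(1/4).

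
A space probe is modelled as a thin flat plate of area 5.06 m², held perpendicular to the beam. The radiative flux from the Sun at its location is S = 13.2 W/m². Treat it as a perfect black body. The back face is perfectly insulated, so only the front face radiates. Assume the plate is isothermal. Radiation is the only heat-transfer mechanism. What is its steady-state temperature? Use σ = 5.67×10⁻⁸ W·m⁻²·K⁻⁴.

At equilibrium, absorbed power = emitted power.
Absorbing cross-section = A = 5.060 m²; emitting surface = A = 5.060 m² (ratio 1).
S·A_cross = εσ·A_surf·T⁴  ⇒  T⁴ = S/(1σ).
T⁴ = 1.00·13.2/(1·5.67×10⁻⁸) = 2.328×10⁸ K⁴.
T = (2.328×10⁸)^(1/4).

T ≈ 124 K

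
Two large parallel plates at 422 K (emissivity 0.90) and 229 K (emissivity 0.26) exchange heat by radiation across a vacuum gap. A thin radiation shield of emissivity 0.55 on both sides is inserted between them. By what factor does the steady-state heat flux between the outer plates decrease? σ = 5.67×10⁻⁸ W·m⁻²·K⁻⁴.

factor ≈ 1.67

Without shield: q₀ = σΔ(T⁴)/(1/ε₁+1/ε₂−1) with denominator 3.957.
With shield the two gaps are in series; the resistances add: (1/ε₁+1/ε_s−1)+(1/ε_s+1/ε₂−1) = 1.929+4.664 = 6.594.
Heat-flux ratio q₀/q = 6.594/3.957.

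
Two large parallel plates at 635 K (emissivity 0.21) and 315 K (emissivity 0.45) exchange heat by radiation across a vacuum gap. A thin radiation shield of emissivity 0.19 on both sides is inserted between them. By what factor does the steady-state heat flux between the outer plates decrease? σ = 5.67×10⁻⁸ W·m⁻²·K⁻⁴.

Without shield: q₀ = σΔ(T⁴)/(1/ε₁+1/ε₂−1) with denominator 5.984.
With shield the two gaps are in series; the resistances add: (1/ε₁+1/ε_s−1)+(1/ε_s+1/ε₂−1) = 9.025+6.485 = 15.51.
Heat-flux ratio q₀/q = 15.51/5.984.

factor ≈ 2.59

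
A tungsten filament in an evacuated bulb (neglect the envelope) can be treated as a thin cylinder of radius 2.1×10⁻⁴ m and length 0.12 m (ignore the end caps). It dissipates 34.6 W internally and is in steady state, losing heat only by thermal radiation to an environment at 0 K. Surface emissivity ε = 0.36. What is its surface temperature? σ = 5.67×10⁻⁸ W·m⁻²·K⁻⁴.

T ≈ 1810 K

Steady state: internal power = radiated power, P = εσA T⁴.
Radiating area A = 2πrL = 1.583×10⁻⁴ m².
T⁴ = P/(εσA) = 34.6/(0.36·5.67×10⁻⁸·1.583×10⁻⁴) = 1.071×10¹³ K⁴.
T = (1.071×10¹³)^(1/4).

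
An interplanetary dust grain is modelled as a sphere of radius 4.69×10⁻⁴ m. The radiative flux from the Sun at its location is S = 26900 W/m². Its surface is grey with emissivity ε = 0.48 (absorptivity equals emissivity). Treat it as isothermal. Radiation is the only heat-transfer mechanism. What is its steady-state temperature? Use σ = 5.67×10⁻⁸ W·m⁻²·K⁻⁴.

T ≈ 587 K

At equilibrium, absorbed power = emitted power.
Absorbing cross-section = πr² = 6.910×10⁻⁷ m²; emitting surface = 4πr² = 2.764×10⁻⁶ m² (ratio 4).
εS·A_cross = εσ·A_surf·T⁴  ⇒  T⁴ = S/(4σ)   (ε cancels).
T⁴ = 26900/(4·5.67×10⁻⁸) = 1.186×10¹¹ K⁴.
T = (1.186×10¹¹)^(1/4).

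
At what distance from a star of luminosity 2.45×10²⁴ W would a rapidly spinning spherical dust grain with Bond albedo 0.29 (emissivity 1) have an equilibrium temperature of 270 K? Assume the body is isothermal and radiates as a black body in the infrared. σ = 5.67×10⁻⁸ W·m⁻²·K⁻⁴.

For an isothermal black-emitting sphere, (1−a)S·πr² = σ·4πr²·T⁴ ⇒ S = 4σT⁴/(1−a).
S = 4·5.67×10⁻⁸·(270)⁴/0.710 = 1698 W/m².
Flux falls as S = L/(4πd²), so d = √(L/(4πS)) = √(2.45×10²⁴/(4π·1698)).

d ≈ 1.07×10¹⁰ m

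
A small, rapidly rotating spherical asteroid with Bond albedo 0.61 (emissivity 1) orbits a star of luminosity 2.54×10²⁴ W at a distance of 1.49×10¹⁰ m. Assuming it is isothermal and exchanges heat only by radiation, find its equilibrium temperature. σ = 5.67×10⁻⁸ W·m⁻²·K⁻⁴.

First find the stellar flux at distance d: S = L/(4πd²) = 2.54×10²⁴/(4π·(1.49×10¹⁰)²) = 910.4 W/m².
For an isothermal sphere, absorbed (1−a)S·πr² = emitted σ·4πr²·T⁴, so T⁴ = (1−a)S/(4σ).
T⁴ = 0.390·910.4/(4·5.67×10⁻⁸) = 1.566×10⁹ K⁴.

T ≈ 199 K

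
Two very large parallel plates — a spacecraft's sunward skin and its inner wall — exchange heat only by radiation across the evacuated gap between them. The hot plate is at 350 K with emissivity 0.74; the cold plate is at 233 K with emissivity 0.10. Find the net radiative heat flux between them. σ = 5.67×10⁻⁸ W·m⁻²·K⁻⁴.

For two infinite grey parallel plates, q = σ(T₁⁴ − T₂⁴)/(1/ε₁ + 1/ε₂ − 1).
T₁⁴ − T₂⁴ = 1.501×10¹⁰ − 2.947×10⁹ = 1.206×10¹⁰ K⁴.
1/ε₁ + 1/ε₂ − 1 = 1.351 + 10.00 − 1 = 10.35.
q = 5.67×10⁻⁸ × 1.206×10¹⁰ / 10.35.

q ≈ 66.1 W/m²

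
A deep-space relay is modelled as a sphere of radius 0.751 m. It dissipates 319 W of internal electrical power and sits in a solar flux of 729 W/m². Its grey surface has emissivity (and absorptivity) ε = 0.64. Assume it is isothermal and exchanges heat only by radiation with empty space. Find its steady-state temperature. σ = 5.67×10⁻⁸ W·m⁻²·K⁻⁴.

T ≈ 258 K

At steady state, absorbed solar power + internal power = radiated power.
Absorbed: α·S·A_cross = 0.64·729·1.772 = 826.7 W (cross-section πr²).
Total input = 826.7 + 319 = 1146 W.
Radiated: εσ·A_surf·T⁴ with A_surf = 4πr² = 7.087 m².
T⁴ = 1146/(0.64·5.67×10⁻⁸·7.087) = 4.455×10⁹ K⁴.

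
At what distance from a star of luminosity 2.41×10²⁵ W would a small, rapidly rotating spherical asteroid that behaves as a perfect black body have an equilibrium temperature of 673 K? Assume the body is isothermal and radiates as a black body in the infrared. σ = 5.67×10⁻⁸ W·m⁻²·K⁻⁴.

d ≈ 6.42×10⁹ m

For an isothermal black-emitting sphere, (1−a)S·πr² = σ·4πr²·T⁴ ⇒ S = 4σT⁴/(1−a).
S = 4·5.67×10⁻⁸·(673)⁴/1.00 = 46530 W/m².
Flux falls as S = L/(4πd²), so d = √(L/(4πS)) = √(2.41×10²⁵/(4π·46530)).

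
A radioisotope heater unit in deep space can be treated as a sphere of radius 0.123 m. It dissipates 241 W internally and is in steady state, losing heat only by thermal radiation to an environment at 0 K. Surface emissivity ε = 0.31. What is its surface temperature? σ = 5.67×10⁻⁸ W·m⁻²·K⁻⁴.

T ≈ 518 K

Steady state: internal power = radiated power, P = εσA T⁴.
Radiating area A = 4πr² = 0.1901 m².
T⁴ = P/(εσA) = 241/(0.31·5.67×10⁻⁸·0.1901) = 7.212×10¹⁰ K⁴.
T = (7.212×10¹⁰)^(1/4).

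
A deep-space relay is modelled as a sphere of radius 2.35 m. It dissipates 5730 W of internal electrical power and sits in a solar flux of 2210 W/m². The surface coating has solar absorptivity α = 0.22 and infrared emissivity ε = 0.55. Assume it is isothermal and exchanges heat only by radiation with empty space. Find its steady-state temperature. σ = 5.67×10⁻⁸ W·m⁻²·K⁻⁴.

T ≈ 284 K

At steady state, absorbed solar power + internal power = radiated power.
Absorbed: α·S·A_cross = 0.22·2210·17.35 = 8435 W (cross-section πr²).
Total input = 8435 + 5730 = 14170 W.
Radiated: εσ·A_surf·T⁴ with A_surf = 4πr² = 69.40 m².
T⁴ = 14170/(0.55·5.67×10⁻⁸·69.40) = 6.545×10⁹ K⁴.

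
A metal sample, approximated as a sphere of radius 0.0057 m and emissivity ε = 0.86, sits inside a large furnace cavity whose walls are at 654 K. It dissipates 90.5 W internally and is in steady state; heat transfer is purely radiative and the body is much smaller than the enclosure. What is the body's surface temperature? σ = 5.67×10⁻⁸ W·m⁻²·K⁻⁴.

T ≈ 1470 K

For a small grey body in a large enclosure, net radiated power = εσA(T⁴ − T_w⁴).
Steady state: P = εσA(T⁴ − T_w⁴) with A = 4πr² = 4.083×10⁻⁴ m².
T⁴ = P/(εσA) + T_w⁴ = 90.5/(0.86·5.67×10⁻⁸·4.083×10⁻⁴) + (654)⁴
    = 4.546×10¹² + 1.829×10¹¹ = 4.729×10¹² K⁴.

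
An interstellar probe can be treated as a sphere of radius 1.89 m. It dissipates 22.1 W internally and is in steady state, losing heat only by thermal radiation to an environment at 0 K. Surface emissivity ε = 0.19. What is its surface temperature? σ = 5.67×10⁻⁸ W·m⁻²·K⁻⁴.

T ≈ 82.2 K

Steady state: internal power = radiated power, P = εσA T⁴.
Radiating area A = 4πr² = 44.89 m².
T⁴ = P/(εσA) = 22.1/(0.19·5.67×10⁻⁸·44.89) = 4.570×10⁷ K⁴.
T = (4.570×10⁷)^(1/4).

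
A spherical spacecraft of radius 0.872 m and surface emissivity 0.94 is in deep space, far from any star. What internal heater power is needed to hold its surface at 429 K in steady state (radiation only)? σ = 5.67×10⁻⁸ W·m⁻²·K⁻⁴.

P ≈ 17200 W

P = εσ·4πr²·T⁴.
4πr² = 9.555 m²; T⁴ = 3.387×10¹⁰ K⁴.
P = 0.94·5.67×10⁻⁸·9.555·3.387×10¹⁰.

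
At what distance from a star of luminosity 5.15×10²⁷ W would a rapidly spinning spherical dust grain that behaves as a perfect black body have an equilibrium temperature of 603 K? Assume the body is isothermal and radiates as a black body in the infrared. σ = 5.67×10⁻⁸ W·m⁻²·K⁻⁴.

For an isothermal black-emitting sphere, (1−a)S·πr² = σ·4πr²·T⁴ ⇒ S = 4σT⁴/(1−a).
S = 4·5.67×10⁻⁸·(603)⁴/1.00 = 29990 W/m².
Flux falls as S = L/(4πd²), so d = √(L/(4πS)) = √(5.15×10²⁷/(4π·29990)).

d ≈ 1.17×10¹¹ m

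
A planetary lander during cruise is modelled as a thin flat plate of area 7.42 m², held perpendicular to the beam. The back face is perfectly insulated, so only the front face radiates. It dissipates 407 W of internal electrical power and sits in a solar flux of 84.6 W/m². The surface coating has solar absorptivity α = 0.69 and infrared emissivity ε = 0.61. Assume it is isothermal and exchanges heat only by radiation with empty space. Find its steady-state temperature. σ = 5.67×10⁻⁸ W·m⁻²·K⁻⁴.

T ≈ 239 K

At steady state, absorbed solar power + internal power = radiated power.
Absorbed: α·S·A_cross = 0.69·84.6·7.420 = 433.1 W (cross-section A).
Total input = 433.1 + 407 = 840.1 W.
Radiated: εσ·A_surf·T⁴ with A_surf = A = 7.420 m².
T⁴ = 840.1/(0.61·5.67×10⁻⁸·7.420) = 3.274×10⁹ K⁴.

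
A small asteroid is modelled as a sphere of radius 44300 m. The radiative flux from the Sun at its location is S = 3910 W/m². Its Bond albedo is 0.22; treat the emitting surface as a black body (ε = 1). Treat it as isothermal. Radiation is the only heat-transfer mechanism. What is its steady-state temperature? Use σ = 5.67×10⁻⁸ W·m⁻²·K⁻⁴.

At equilibrium, absorbed power = emitted power.
Absorbing cross-section = πr² = 6.165×10⁹ m²; emitting surface = 4πr² = 2.466×10¹⁰ m² (ratio 4).
(1−a)S·A_cross = εσ·A_surf·T⁴  ⇒  T⁴ = (1−a)S/(4σ).
T⁴ = 0.780·3910/(4·5.67×10⁻⁸) = 1.345×10¹⁰ K⁴.
T = (1.345×10¹⁰)^(1/4).

T ≈ 341 K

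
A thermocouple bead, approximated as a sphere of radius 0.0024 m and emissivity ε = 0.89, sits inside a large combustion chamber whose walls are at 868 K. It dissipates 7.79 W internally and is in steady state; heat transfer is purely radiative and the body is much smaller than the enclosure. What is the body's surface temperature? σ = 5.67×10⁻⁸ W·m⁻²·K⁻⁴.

T ≈ 1280 K

For a small grey body in a large enclosure, net radiated power = εσA(T⁴ − T_w⁴).
Steady state: P = εσA(T⁴ − T_w⁴) with A = 4πr² = 7.238×10⁻⁵ m².
T⁴ = P/(εσA) + T_w⁴ = 7.79/(0.89·5.67×10⁻⁸·7.238×10⁻⁵) + (868)⁴
    = 2.133×10¹² + 5.676×10¹¹ = 2.700×10¹² K⁴.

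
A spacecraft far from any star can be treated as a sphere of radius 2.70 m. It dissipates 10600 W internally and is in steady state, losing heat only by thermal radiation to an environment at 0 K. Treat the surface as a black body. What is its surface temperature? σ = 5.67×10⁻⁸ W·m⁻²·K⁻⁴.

T ≈ 213 K

Steady state: internal power = radiated power, P = εσA T⁴.
Radiating area A = 4πr² = 91.61 m².
T⁴ = P/(εσA) = 10600/(1.0·5.67×10⁻⁸·91.61) = 2.041×10⁹ K⁴.
T = (2.041×10⁹)^(1/4).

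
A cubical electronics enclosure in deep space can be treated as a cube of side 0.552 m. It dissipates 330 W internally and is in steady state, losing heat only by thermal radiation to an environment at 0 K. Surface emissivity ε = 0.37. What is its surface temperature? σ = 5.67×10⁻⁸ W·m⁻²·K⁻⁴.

T ≈ 305 K

Steady state: internal power = radiated power, P = εσA T⁴.
Radiating area A = 6L² = 1.828 m².
T⁴ = P/(εσA) = 330/(0.37·5.67×10⁻⁸·1.828) = 8.604×10⁹ K⁴.
T = (8.604×10⁹)^(1/4).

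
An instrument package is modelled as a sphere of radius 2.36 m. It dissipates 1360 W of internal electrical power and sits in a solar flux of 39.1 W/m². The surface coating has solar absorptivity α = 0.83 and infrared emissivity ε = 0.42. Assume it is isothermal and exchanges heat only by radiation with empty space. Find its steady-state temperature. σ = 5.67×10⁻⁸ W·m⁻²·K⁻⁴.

At steady state, absorbed solar power + internal power = radiated power.
Absorbed: α·S·A_cross = 0.83·39.1·17.50 = 567.8 W (cross-section πr²).
Total input = 567.8 + 1360 = 1928 W.
Radiated: εσ·A_surf·T⁴ with A_surf = 4πr² = 69.99 m².
T⁴ = 1928/(0.42·5.67×10⁻⁸·69.99) = 1.157×10⁹ K⁴.

T ≈ 184 K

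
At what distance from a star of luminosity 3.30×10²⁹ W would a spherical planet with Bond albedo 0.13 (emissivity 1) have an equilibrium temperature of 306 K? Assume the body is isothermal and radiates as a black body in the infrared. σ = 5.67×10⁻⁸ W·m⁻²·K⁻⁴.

d ≈ 3.39×10¹² m

For an isothermal black-emitting sphere, (1−a)S·πr² = σ·4πr²·T⁴ ⇒ S = 4σT⁴/(1−a).
S = 4·5.67×10⁻⁸·(306)⁴/0.870 = 2286 W/m².
Flux falls as S = L/(4πd²), so d = √(L/(4πS)) = √(3.30×10²⁹/(4π·2286)).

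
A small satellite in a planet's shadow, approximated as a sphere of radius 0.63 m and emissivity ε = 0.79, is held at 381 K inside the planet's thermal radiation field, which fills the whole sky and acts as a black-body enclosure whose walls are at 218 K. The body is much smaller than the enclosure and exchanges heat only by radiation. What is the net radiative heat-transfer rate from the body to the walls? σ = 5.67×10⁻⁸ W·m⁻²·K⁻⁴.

For a small grey body in a large enclosure: P_net = εσA(T_body⁴ − T_wall⁴).
A = 4πr² = 4.988 m²; T_body⁴ − T_wall⁴ = 2.107×10¹⁰ − 2.259×10⁹ = 1.881×10¹⁰ K⁴.
|P_net| = 0.79·5.67×10⁻⁸·4.988·1.881×10¹⁰.

P_net ≈ 4200 W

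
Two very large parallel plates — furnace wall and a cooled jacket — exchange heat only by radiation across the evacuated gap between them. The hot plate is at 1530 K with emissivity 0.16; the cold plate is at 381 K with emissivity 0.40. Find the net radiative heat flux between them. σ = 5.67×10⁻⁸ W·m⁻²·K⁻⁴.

q ≈ 39900 W/m²

For two infinite grey parallel plates, q = σ(T₁⁴ − T₂⁴)/(1/ε₁ + 1/ε₂ − 1).
T₁⁴ − T₂⁴ = 5.480×10¹² − 2.107×10¹⁰ = 5.459×10¹² K⁴.
1/ε₁ + 1/ε₂ − 1 = 6.250 + 2.500 − 1 = 7.750.
q = 5.67×10⁻⁸ × 5.459×10¹² / 7.750.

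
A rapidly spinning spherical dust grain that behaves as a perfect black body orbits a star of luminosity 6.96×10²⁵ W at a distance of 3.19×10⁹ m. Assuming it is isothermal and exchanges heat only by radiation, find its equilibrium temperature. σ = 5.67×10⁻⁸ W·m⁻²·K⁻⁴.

First find the stellar flux at distance d: S = L/(4πd²) = 6.96×10²⁵/(4π·(3.19×10⁹)²) = 5.443×10⁵ W/m².
For an isothermal sphere, absorbed (1−a)S·πr² = emitted σ·4πr²·T⁴, so T⁴ = (1−a)S/(4σ).
T⁴ = 1.00·5.443×10⁵/(4·5.67×10⁻⁸) = 2.400×10¹² K⁴.

T ≈ 1240 K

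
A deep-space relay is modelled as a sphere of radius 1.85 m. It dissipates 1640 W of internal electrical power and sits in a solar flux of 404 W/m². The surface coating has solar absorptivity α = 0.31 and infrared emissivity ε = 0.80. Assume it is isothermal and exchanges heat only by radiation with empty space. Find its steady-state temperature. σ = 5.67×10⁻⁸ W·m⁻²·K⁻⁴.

T ≈ 198 K

At steady state, absorbed solar power + internal power = radiated power.
Absorbed: α·S·A_cross = 0.31·404·10.75 = 1347 W (cross-section πr²).
Total input = 1347 + 1640 = 2987 W.
Radiated: εσ·A_surf·T⁴ with A_surf = 4πr² = 43.01 m².
T⁴ = 2987/(0.80·5.67×10⁻⁸·43.01) = 1.531×10⁹ K⁴.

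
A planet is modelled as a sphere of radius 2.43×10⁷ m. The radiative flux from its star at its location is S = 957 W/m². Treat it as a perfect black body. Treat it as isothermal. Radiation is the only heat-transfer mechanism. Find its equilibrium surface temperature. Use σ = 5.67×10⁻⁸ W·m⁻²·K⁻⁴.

T ≈ 255 K

At equilibrium, absorbed power = emitted power.
Absorbing cross-section = πr² = 1.855×10¹⁵ m²; emitting surface = 4πr² = 7.420×10¹⁵ m² (ratio 4).
S·A_cross = εσ·A_surf·T⁴  ⇒  T⁴ = S/(4σ).
T⁴ = 1.00·957/(4·5.67×10⁻⁸) = 4.220×10⁹ K⁴.
T = (4.220×10⁹)^(1/4).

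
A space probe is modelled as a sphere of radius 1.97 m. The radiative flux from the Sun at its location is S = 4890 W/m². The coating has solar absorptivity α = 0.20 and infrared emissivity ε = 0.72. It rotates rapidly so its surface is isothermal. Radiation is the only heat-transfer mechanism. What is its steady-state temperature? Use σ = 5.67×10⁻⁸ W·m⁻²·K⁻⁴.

T ≈ 278 K

At equilibrium, absorbed power = emitted power.
Absorbing cross-section = πr² = 12.19 m²; emitting surface = 4πr² = 48.77 m² (ratio 4).
αS·A_cross = εσ·A_surf·T⁴  ⇒  T⁴ = αS/(ε·4σ).
T⁴ = 0.200·4890/(0.72·4·5.67×10⁻⁸) = 5.989×10⁹ K⁴.
T = (5.989×10⁹)^(1/4).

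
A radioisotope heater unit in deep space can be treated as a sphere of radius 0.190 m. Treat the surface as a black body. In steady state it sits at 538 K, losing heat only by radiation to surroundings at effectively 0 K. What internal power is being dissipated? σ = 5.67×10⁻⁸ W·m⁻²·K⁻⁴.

Steady state: P = εσA T⁴.
A = 4πr² = 0.4536 m²; T⁴ = (538)⁴ = 8.378×10¹⁰ K⁴.
P = 1.0 × 5.67×10⁻⁸ × 0.4536 × 8.378×10¹⁰.

P ≈ 2150 W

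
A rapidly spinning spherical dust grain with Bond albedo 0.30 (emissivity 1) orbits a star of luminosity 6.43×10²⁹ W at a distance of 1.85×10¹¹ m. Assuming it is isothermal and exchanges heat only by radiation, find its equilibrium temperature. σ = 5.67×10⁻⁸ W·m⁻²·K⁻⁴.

T ≈ 1470 K

First find the stellar flux at distance d: S = L/(4πd²) = 6.43×10²⁹/(4π·(1.85×10¹¹)²) = 1.495×10⁶ W/m².
For an isothermal sphere, absorbed (1−a)S·πr² = emitted σ·4πr²·T⁴, so T⁴ = (1−a)S/(4σ).
T⁴ = 0.700·1.495×10⁶/(4·5.67×10⁻⁸) = 4.614×10¹² K⁴.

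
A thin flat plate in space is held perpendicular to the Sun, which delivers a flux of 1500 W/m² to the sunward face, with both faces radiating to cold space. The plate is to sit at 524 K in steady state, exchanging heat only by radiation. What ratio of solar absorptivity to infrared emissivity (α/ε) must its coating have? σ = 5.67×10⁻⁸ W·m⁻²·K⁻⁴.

α/ε ≈ 5.70

Balance: αS·A = εσ·2A·T⁴ ⇒ α/ε = 2σT⁴/S.
α/ε = 2·5.67×10⁻⁸·(524)⁴/1500 = 2·5.67×10⁻⁸·7.539×10¹⁰/1500.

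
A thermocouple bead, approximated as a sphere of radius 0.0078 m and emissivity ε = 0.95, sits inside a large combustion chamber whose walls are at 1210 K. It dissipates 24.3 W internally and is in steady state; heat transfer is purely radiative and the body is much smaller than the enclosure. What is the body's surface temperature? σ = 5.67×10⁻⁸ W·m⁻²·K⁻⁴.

For a small grey body in a large enclosure, net radiated power = εσA(T⁴ − T_w⁴).
Steady state: P = εσA(T⁴ − T_w⁴) with A = 4πr² = 7.645×10⁻⁴ m².
T⁴ = P/(εσA) + T_w⁴ = 24.3/(0.95·5.67×10⁻⁸·7.645×10⁻⁴) + (1210)⁴
    = 5.901×10¹¹ + 2.144×10¹² = 2.734×10¹² K⁴.

T ≈ 1290 K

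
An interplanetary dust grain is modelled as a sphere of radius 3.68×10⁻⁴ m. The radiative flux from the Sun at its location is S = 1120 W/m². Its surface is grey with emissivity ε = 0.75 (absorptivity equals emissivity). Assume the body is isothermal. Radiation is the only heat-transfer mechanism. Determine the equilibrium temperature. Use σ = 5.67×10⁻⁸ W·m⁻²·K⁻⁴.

T ≈ 265 K

At equilibrium, absorbed power = emitted power.
Absorbing cross-section = πr² = 4.254×10⁻⁷ m²; emitting surface = 4πr² = 1.702×10⁻⁶ m² (ratio 4).
εS·A_cross = εσ·A_surf·T⁴  ⇒  T⁴ = S/(4σ)   (ε cancels).
T⁴ = 1120/(4·5.67×10⁻⁸) = 4.938×10⁹ K⁴.
T = (4.938×10⁹)^(1/4).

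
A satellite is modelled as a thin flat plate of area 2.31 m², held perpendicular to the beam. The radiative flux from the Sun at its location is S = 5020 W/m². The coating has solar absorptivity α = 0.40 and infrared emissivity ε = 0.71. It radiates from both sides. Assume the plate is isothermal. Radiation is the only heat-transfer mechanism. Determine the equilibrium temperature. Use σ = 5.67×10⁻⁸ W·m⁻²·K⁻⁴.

At equilibrium, absorbed power = emitted power.
Absorbing cross-section = A = 2.310 m²; emitting surface = 2A = 4.620 m² (ratio 2).
αS·A_cross = εσ·A_surf·T⁴  ⇒  T⁴ = αS/(ε·2σ).
T⁴ = 0.400·5020/(0.71·2·5.67×10⁻⁸) = 2.494×10¹⁰ K⁴.
T = (2.494×10¹⁰)^(1/4).

T ≈ 397 K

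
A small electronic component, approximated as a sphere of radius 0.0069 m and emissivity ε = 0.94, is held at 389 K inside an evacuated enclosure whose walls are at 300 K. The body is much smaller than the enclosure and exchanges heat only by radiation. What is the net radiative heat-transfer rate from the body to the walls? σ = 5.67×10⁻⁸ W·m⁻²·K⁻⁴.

For a small grey body in a large enclosure: P_net = εσA(T_body⁴ − T_wall⁴).
A = 4πr² = 5.983×10⁻⁴ m²; T_body⁴ − T_wall⁴ = 2.290×10¹⁰ − 8.100×10⁹ = 1.480×10¹⁰ K⁴.
|P_net| = 0.94·5.67×10⁻⁸·5.983×10⁻⁴·1.480×10¹⁰.

P_net ≈ 0.472 W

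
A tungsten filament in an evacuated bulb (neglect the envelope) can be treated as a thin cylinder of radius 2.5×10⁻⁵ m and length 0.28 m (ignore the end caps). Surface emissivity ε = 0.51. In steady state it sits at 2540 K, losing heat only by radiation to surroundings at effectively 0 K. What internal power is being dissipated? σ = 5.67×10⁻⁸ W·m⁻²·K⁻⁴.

Steady state: P = εσA T⁴.
A = 2πrL = 4.398×10⁻⁵ m²; T⁴ = (2540)⁴ = 4.162×10¹³ K⁴.
P = 0.51 × 5.67×10⁻⁸ × 4.398×10⁻⁵ × 4.162×10¹³.

P ≈ 52.9 W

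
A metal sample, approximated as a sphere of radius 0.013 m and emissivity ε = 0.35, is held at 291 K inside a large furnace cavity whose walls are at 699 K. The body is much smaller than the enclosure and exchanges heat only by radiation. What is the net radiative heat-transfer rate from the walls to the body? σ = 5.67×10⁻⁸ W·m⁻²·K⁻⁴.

For a small grey body in a large enclosure: P_net = εσA(T_body⁴ − T_wall⁴).
A = 4πr² = 0.002124 m²; T_body⁴ − T_wall⁴ = 7.171×10⁹ − 2.387×10¹¹ = -2.316×10¹¹ K⁴.
|P_net| = 0.35·5.67×10⁻⁸·0.002124·2.316×10¹¹.

P_net ≈ 9.76 W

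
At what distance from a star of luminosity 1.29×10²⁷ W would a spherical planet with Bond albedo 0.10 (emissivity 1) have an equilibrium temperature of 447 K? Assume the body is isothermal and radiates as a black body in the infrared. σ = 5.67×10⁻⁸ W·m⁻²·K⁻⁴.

For an isothermal black-emitting sphere, (1−a)S·πr² = σ·4πr²·T⁴ ⇒ S = 4σT⁴/(1−a).
S = 4·5.67×10⁻⁸·(447)⁴/0.900 = 10060 W/m².
Flux falls as S = L/(4πd²), so d = √(L/(4πS)) = √(1.29×10²⁷/(4π·10060)).

d ≈ 1.01×10¹¹ m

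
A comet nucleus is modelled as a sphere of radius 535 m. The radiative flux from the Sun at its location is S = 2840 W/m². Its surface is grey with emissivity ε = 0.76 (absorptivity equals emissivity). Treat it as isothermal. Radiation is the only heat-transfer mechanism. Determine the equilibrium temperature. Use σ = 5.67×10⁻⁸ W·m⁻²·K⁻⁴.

T ≈ 335 K

At equilibrium, absorbed power = emitted power.
Absorbing cross-section = πr² = 8.992×10⁵ m²; emitting surface = 4πr² = 3.597×10⁶ m² (ratio 4).
εS·A_cross = εσ·A_surf·T⁴  ⇒  T⁴ = S/(4σ)   (ε cancels).
T⁴ = 2840/(4·5.67×10⁻⁸) = 1.252×10¹⁰ K⁴.
T = (1.252×10¹⁰)^(1/4).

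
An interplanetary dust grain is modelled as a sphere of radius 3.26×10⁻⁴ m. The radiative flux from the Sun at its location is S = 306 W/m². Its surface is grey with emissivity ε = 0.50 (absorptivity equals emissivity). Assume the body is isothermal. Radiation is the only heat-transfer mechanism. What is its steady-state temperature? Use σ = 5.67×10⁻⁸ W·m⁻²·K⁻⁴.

T ≈ 192 K

At equilibrium, absorbed power = emitted power.
Absorbing cross-section = πr² = 3.339×10⁻⁷ m²; emitting surface = 4πr² = 1.336×10⁻⁶ m² (ratio 4).
εS·A_cross = εσ·A_surf·T⁴  ⇒  T⁴ = S/(4σ)   (ε cancels).
T⁴ = 306/(4·5.67×10⁻⁸) = 1.349×10⁹ K⁴.
T = (1.349×10⁹)^(1/4).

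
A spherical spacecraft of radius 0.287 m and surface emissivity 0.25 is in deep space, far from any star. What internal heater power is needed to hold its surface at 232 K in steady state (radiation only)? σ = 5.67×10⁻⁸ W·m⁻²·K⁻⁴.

P = εσ·4πr²·T⁴.
4πr² = 1.035 m²; T⁴ = 2.897×10⁹ K⁴.
P = 0.25·5.67×10⁻⁸·1.035·2.897×10⁹.

P ≈ 42.5 W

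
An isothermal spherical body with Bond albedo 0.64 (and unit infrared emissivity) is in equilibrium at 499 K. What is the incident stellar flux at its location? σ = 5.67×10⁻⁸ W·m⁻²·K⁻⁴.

S ≈ 39100 W/m²

(1−a)S·πr² = σ·4πr²·T⁴ ⇒ S = 4σT⁴/(1−a).
S = 4·5.67×10⁻⁸·6.200×10¹⁰/0.360.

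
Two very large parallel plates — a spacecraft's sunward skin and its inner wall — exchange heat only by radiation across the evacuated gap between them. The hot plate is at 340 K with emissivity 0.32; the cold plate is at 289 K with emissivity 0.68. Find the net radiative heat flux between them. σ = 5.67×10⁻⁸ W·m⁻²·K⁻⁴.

For two infinite grey parallel plates, q = σ(T₁⁴ − T₂⁴)/(1/ε₁ + 1/ε₂ − 1).
T₁⁴ − T₂⁴ = 1.336×10¹⁰ − 6.976×10⁹ = 6.388×10⁹ K⁴.
1/ε₁ + 1/ε₂ − 1 = 3.125 + 1.471 − 1 = 3.596.
q = 5.67×10⁻⁸ × 6.388×10⁹ / 3.596.

q ≈ 101 W/m²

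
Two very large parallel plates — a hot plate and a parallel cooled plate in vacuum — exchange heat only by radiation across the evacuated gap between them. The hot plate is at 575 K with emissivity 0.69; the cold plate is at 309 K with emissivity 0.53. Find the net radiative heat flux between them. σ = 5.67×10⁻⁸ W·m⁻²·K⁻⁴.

q ≈ 2430 W/m²

For two infinite grey parallel plates, q = σ(T₁⁴ − T₂⁴)/(1/ε₁ + 1/ε₂ − 1).
T₁⁴ − T₂⁴ = 1.093×10¹¹ − 9.117×10⁹ = 1.002×10¹¹ K⁴.
1/ε₁ + 1/ε₂ − 1 = 1.449 + 1.887 − 1 = 2.336.
q = 5.67×10⁻⁸ × 1.002×10¹¹ / 2.336.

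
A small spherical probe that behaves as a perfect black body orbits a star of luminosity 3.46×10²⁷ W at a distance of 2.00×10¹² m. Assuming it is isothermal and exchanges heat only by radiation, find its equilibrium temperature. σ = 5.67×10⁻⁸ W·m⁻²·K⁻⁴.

T ≈ 132 K

First find the stellar flux at distance d: S = L/(4πd²) = 3.46×10²⁷/(4π·(2.00×10¹²)²) = 68.83 W/m².
For an isothermal sphere, absorbed (1−a)S·πr² = emitted σ·4πr²·T⁴, so T⁴ = (1−a)S/(4σ).
T⁴ = 1.00·68.83/(4·5.67×10⁻⁸) = 3.035×10⁸ K⁴.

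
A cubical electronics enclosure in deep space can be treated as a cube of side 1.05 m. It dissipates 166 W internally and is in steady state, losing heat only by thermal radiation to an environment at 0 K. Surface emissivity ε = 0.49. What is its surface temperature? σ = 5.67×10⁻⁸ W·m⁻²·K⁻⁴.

Steady state: internal power = radiated power, P = εσA T⁴.
Radiating area A = 6L² = 6.615 m².
T⁴ = P/(εσA) = 166/(0.49·5.67×10⁻⁸·6.615) = 9.032×10⁸ K⁴.
T = (9.032×10⁸)^(1/4).

T ≈ 173 K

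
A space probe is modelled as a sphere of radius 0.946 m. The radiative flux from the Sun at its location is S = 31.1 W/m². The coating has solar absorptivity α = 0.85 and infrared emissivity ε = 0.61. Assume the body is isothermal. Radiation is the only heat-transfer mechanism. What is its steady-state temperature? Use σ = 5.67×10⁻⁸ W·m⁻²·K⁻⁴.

At equilibrium, absorbed power = emitted power.
Absorbing cross-section = πr² = 2.811 m²; emitting surface = 4πr² = 11.25 m² (ratio 4).
αS·A_cross = εσ·A_surf·T⁴  ⇒  T⁴ = αS/(ε·4σ).
T⁴ = 0.850·31.1/(0.61·4·5.67×10⁻⁸) = 1.911×10⁸ K⁴.
T = (1.911×10⁸)^(1/4).

T ≈ 118 K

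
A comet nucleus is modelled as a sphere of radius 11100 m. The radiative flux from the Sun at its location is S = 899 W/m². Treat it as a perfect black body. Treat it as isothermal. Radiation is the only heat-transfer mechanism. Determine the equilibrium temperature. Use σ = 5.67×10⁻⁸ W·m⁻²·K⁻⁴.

At equilibrium, absorbed power = emitted power.
Absorbing cross-section = πr² = 3.871×10⁸ m²; emitting surface = 4πr² = 1.548×10⁹ m² (ratio 4).
S·A_cross = εσ·A_surf·T⁴  ⇒  T⁴ = S/(4σ).
T⁴ = 1.00·899/(4·5.67×10⁻⁸) = 3.964×10⁹ K⁴.
T = (3.964×10⁹)^(1/4).

T ≈ 251 K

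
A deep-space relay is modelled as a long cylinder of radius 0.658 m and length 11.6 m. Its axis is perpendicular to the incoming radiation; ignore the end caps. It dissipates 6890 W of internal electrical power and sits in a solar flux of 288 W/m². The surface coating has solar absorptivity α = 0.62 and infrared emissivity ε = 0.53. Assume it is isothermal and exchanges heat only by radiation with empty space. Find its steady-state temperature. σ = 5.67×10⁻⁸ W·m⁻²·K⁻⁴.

At steady state, absorbed solar power + internal power = radiated power.
Absorbed: α·S·A_cross = 0.62·288·15.27 = 2726 W (cross-section 2rL).
Total input = 2726 + 6890 = 9616 W.
Radiated: εσ·A_surf·T⁴ with A_surf = 2πrL = 47.96 m².
T⁴ = 9616/(0.53·5.67×10⁻⁸·47.96) = 6.672×10⁹ K⁴.

T ≈ 286 K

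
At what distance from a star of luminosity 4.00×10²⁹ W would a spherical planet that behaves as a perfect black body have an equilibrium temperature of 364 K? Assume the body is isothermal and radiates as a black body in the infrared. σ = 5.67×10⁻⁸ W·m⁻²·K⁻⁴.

d ≈ 2.83×10¹² m

For an isothermal black-emitting sphere, (1−a)S·πr² = σ·4πr²·T⁴ ⇒ S = 4σT⁴/(1−a).
S = 4·5.67×10⁻⁸·(364)⁴/1.00 = 3982 W/m².
Flux falls as S = L/(4πd²), so d = √(L/(4πS)) = √(4.00×10²⁹/(4π·3982)).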